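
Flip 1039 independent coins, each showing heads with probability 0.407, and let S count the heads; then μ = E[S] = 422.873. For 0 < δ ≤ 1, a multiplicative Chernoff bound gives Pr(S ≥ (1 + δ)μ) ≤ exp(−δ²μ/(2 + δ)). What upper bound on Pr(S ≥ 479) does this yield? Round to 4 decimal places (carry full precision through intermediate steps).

0.0304

Write 479 = (1 + δ)μ, so δ = 479/422.873 − 1 = 0.1327278…
Then the exponent is δ²μ/(2 + δ) = (479 − μ)² / (μ·(2 + δ)) = 3.492997.
Bound = exp(−3.492997) = 0.03041.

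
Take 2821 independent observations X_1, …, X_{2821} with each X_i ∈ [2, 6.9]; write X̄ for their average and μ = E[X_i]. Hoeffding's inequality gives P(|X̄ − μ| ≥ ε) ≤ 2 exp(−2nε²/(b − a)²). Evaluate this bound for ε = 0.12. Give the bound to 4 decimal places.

Exponent: 2nε²/(b − a)² = 2·2821·0.12² / 4.9² = 3.38379.
Bound = 2·exp(−3.38379) = 0.06784.

0.0678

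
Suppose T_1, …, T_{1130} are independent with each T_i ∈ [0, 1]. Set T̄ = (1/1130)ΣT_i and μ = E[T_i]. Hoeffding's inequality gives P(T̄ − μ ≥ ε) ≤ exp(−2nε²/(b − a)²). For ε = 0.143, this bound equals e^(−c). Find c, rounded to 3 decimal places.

c = 2nε²/(b − a)² = 2·1130·0.143² / 1² = 46.2147.

46.215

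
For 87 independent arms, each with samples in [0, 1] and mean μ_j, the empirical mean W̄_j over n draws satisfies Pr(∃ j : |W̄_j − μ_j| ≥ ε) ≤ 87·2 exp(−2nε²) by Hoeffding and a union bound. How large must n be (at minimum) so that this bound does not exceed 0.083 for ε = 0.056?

Need 2·87·exp(−2nε²) ≤ 0.083, i.e. exp(−2nε²) ≤ 0.083/174.
So 2nε² ≥ ln(174/0.083) = 7.647970.
Hence n ≥ 7.647970/(2·0.056²) = 1219.383.
The smallest integer n is 1220.

1220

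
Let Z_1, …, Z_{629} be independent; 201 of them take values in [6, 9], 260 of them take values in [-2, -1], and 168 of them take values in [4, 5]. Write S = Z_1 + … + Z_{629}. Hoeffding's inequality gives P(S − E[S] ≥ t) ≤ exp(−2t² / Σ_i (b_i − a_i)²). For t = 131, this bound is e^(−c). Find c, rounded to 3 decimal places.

15.343

Σ(b_i − a_i)² = 201·3² + 260·1² + 168·1² = 2237.
c = 2t² / 2237 = 2·131² / 2237 = 15.3429.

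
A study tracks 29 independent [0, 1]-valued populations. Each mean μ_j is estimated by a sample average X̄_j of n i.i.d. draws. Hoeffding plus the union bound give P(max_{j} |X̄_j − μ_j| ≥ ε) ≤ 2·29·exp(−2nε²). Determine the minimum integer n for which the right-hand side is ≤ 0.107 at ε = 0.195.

83

Need 2·29·exp(−2nε²) ≤ 0.107, i.e. exp(−2nε²) ≤ 0.107/58.
So 2nε² ≥ ln(58/0.107) = 6.295369.
Hence n ≥ 6.295369/(2·0.195²) = 82.779.
The smallest integer n is 83.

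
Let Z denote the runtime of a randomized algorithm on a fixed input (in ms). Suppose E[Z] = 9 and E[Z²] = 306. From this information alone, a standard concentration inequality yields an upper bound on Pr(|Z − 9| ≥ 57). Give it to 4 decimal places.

The first two moments determine the variance, so Chebyshev's inequality is the sharpest standard bound available.
Var(Z) = E[Z²] − (E[Z])² = 306 − 81 = 225.
Chebyshev's inequality: Pr(|Z − μ| ≥ t) ≤ Var(Z)/t² = 225/3249 = 0.0693.

0.0693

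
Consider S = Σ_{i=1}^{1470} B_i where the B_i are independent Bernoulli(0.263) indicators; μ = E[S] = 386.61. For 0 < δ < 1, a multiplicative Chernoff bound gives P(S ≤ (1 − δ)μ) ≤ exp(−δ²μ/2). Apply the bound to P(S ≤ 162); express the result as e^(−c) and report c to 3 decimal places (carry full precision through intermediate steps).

65.246

Write 162 = (1 − δ)μ, so δ = 1 − 162/386.61 = 0.5809731…
Then the exponent is δ²μ/2 = (μ − 162)²/(2μ) = 65.246181.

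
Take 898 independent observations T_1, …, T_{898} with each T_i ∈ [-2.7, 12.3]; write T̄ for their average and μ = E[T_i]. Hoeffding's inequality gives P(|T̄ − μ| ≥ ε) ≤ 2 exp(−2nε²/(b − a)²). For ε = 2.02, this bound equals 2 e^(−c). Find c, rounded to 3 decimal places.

32.571

c = 2nε²/(b − a)² = 2·898·2.02² / 15² = 32.5707.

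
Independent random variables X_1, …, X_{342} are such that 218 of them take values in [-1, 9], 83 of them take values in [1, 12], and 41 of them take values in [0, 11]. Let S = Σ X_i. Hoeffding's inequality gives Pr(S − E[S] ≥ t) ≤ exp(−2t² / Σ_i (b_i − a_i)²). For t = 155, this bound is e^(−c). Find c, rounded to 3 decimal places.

Σ(b_i − a_i)² = 218·10² + 83·11² + 41·11² = 36804.
c = 2t² / 36804 = 2·155² / 36804 = 1.3056.

1.306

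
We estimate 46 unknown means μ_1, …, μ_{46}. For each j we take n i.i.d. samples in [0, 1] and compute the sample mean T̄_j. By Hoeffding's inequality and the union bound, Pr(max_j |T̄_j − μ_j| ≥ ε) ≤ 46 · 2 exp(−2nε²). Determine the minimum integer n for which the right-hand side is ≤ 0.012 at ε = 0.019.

12389

Need 2·46·exp(−2nε²) ≤ 0.012, i.e. exp(−2nε²) ≤ 0.012/92.
So 2nε² ≥ ln(92/0.012) = 8.944637.
Hence n ≥ 8.944637/(2·0.019²) = 12388.694.
The smallest integer n is 12389.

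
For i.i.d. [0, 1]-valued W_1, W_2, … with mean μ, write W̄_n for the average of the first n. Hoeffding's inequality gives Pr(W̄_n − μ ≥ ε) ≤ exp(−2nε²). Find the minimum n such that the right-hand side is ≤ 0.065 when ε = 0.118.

Require exp(−2nε²) ≤ 0.065, i.e. 2nε² ≥ ln(1/0.065) = 2.733368.
So n ≥ 2.733368 / (2·0.118²) = 98.153.
The smallest integer n is 99.

99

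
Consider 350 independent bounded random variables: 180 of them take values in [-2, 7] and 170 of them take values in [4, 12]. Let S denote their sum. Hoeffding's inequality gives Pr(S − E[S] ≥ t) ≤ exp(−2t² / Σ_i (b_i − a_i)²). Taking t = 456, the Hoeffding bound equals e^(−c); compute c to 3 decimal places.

Σ(b_i − a_i)² = 180·9² + 170·8² = 25460.
c = 2t² / 25460 = 2·456² / 25460 = 16.3343.

16.334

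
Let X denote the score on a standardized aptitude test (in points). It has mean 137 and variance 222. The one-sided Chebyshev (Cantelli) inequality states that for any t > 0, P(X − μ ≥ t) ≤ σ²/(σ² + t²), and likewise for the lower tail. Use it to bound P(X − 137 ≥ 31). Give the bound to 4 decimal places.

Here σ² = 222 and t = 31, so σ² + t² = 1183.
Cantelli's bound: 222/1183 = 0.1877.

0.1877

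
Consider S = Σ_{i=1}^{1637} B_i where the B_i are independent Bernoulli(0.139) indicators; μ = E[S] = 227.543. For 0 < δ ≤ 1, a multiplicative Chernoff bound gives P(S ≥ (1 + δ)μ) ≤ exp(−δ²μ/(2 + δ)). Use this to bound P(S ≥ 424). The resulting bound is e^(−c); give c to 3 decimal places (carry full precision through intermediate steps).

59.237

Write 424 = (1 + δ)μ, so δ = 424/227.543 − 1 = 0.8633841…
Then the exponent is δ²μ/(2 + δ) = (424 − μ)² / (μ·(2 + δ)) = 59.236847.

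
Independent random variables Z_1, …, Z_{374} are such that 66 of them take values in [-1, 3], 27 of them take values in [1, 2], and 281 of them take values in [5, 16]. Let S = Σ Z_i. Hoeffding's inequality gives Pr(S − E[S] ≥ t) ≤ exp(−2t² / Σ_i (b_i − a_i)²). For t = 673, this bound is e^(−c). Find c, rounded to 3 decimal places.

25.820

Σ(b_i − a_i)² = 66·4² + 27·1² + 281·11² = 35084.
c = 2t² / 35084 = 2·673² / 35084 = 25.8197.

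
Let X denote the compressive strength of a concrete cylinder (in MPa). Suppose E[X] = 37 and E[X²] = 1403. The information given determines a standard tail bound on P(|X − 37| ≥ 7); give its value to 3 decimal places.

0.694

The first two moments determine the variance, so Chebyshev's inequality is the sharpest standard bound available.
Var(X) = E[X²] − (E[X])² = 1403 − 1369 = 34.
Chebyshev's inequality: P(|X − μ| ≥ t) ≤ Var(X)/t² = 34/49 = 0.6939.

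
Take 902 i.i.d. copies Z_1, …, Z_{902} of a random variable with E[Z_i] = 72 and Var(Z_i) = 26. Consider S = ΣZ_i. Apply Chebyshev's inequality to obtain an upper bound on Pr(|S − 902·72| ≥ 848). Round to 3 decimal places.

Var(S) = n·Var(Z_i) = 902·26 = 23452.
Chebyshev: Pr(|S − 902·72| ≥ 848) ≤ Var(S)/848² = 23452/719104 = 0.0326.

0.033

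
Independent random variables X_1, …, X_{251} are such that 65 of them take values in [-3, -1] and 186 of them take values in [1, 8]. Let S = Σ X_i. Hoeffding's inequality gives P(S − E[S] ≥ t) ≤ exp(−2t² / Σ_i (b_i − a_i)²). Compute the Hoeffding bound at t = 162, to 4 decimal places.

0.0037

Σ(b_i − a_i)² = 65·2² + 186·7² = 9374.
Exponent = 2·162² / 9374 = 5.59932.
Bound = exp(−5.59932) = 0.00370.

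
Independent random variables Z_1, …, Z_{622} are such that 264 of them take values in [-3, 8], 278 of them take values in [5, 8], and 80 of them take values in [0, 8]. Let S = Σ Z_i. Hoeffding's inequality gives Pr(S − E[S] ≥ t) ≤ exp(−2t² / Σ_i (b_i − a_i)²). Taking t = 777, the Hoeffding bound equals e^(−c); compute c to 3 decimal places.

30.518

Σ(b_i − a_i)² = 264·11² + 278·3² + 80·8² = 39566.
c = 2t² / 39566 = 2·777² / 39566 = 30.5176.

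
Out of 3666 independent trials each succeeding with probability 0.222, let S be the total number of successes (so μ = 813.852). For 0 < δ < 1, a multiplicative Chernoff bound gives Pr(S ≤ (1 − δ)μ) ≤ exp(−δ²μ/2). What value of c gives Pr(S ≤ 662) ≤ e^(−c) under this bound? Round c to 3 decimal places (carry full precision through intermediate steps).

14.167

Write 662 = (1 − δ)μ, so δ = 1 − 662/813.852 = 0.1865843…
Then the exponent is δ²μ/2 = (μ − 662)²/(2μ) = 14.166599.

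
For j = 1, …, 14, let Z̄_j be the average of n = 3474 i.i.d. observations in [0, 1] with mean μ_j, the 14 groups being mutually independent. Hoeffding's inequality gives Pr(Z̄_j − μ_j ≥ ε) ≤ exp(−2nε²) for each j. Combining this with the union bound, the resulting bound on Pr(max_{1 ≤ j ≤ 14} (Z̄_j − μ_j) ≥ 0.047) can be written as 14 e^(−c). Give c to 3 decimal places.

15.348

Union bound over the 14 events: Pr(max_{1 ≤ j ≤ 14} (Z̄_j − μ_j) ≥ 0.047) ≤ 14·exp(−2nε²) = 14 exp(−2·3474·0.047²).
So c = 2·3474·0.047² = 15.3481.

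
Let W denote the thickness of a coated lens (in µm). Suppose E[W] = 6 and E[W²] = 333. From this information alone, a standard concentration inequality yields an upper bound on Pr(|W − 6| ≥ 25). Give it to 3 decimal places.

0.475

The first two moments determine the variance, so Chebyshev's inequality is the sharpest standard bound available.
Var(W) = E[W²] − (E[W])² = 333 − 36 = 297.
Chebyshev's inequality: Pr(|W − μ| ≥ t) ≤ Var(W)/t² = 297/625 = 0.4752.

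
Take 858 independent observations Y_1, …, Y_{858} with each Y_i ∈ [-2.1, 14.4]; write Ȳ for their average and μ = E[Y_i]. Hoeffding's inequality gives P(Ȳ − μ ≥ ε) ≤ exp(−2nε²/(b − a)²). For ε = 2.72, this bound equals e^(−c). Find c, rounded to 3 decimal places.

46.632

c = 2nε²/(b − a)² = 2·858·2.72² / 16.5² = 46.6323.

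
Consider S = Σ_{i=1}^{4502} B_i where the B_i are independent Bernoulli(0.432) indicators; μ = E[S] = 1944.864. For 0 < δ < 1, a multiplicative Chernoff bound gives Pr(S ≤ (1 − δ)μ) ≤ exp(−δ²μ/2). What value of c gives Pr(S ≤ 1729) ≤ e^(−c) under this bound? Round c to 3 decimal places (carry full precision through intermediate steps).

11.980

Write 1729 = (1 − δ)μ, so δ = 1 − 1729/1944.864 = 0.1109918…
Then the exponent is δ²μ/2 = (μ − 1729)²/(2μ) = 11.979569.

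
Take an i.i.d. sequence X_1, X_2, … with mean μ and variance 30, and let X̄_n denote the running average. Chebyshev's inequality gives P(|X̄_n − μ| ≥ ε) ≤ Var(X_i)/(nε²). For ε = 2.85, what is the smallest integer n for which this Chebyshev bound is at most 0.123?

Require 30/(n·2.85²) ≤ 0.123, i.e. n ≥ 30/(0.123·2.85²) = 30.028.
The smallest integer n is 31.

31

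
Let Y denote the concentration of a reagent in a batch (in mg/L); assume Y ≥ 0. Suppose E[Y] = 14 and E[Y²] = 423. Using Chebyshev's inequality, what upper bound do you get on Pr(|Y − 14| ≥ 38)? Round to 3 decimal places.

Var(Y) = E[Y²] − (E[Y])² = 423 − 196 = 227.
Chebyshev's inequality: Pr(|Y − μ| ≥ t) ≤ Var(Y)/t² = 227/1444 = 0.1572.

0.157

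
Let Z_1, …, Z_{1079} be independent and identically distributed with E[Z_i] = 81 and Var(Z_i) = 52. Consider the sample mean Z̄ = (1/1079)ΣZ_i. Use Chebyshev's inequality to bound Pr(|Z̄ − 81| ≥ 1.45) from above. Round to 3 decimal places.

Var(Z̄) = Var(Z_i)/n = 52/1079 = 0.048193.
Chebyshev: Pr(|Z̄ − 81| ≥ 1.45) ≤ Var(Z̄)/(1.45)² = 52/(1079·1.45²) = 0.0229.

0.023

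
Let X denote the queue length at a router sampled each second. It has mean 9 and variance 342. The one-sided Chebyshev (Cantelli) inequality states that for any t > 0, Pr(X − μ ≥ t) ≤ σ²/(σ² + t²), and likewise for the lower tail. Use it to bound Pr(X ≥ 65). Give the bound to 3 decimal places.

Here σ² = 342 and t = 56, so σ² + t² = 3478.
Cantelli's bound: 342/3478 = 0.0983.

0.098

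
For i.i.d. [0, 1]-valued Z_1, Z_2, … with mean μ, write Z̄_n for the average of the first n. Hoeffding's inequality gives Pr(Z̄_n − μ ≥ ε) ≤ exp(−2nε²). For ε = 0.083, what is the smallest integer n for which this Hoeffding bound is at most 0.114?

Require exp(−2nε²) ≤ 0.114, i.e. 2nε² ≥ ln(1/0.114) = 2.171557.
So n ≥ 2.171557 / (2·0.083²) = 157.610.
The smallest integer n is 158.

158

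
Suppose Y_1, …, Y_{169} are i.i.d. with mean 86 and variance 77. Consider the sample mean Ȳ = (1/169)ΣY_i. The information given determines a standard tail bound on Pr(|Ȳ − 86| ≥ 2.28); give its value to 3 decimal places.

With mean and variance of each term known, Chebyshev's inequality bounds the deviation of the sum (or sample mean).
Var(Ȳ) = Var(Y_i)/n = 77/169 = 0.45562.
Chebyshev: Pr(|Ȳ − 86| ≥ 2.28) ≤ Var(Ȳ)/(2.28)² = 77/(169·2.28²) = 0.0876.

0.088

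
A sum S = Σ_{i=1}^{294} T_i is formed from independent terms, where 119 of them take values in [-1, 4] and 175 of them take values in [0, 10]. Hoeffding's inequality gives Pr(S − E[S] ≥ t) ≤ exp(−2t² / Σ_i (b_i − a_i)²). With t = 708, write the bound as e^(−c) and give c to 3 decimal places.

48.964

Σ(b_i − a_i)² = 119·5² + 175·10² = 20475.
c = 2t² / 20475 = 2·708² / 20475 = 48.9635.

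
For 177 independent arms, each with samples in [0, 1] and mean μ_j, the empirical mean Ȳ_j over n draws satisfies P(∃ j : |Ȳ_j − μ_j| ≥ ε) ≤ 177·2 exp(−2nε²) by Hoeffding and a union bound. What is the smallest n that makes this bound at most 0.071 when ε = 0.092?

503

Need 2·177·exp(−2nε²) ≤ 0.071, i.e. exp(−2nε²) ≤ 0.071/354.
So 2nε² ≥ ln(354/0.071) = 8.514372.
Hence n ≥ 8.514372/(2·0.092²) = 502.976.
The smallest integer n is 503.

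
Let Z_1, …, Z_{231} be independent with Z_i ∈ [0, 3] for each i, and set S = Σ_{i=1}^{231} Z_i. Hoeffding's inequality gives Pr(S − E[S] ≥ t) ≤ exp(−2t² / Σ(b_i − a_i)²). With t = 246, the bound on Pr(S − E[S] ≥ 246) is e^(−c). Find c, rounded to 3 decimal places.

Σ(b_i − a_i)² = 231·(3)² = 2079.
c = 2t²/2079 = 2·246²/2079 = 58.2165.

58.216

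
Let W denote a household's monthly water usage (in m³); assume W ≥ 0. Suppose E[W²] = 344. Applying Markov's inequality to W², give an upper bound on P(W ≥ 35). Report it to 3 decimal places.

Since W ≥ 0, the event {W ≥ 35} is the same as {W² ≥ 1225}.
Markov's inequality applied to W² gives P(W² ≥ 1225) ≤ E[W²]/1225 = 344/1225 = 0.2808.

0.281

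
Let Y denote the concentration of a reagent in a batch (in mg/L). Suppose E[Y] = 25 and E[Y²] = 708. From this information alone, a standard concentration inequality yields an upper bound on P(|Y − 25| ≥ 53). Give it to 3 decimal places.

0.030

The first two moments determine the variance, so Chebyshev's inequality is the sharpest standard bound available.
Var(Y) = E[Y²] − (E[Y])² = 708 − 625 = 83.
Chebyshev's inequality: P(|Y − μ| ≥ t) ≤ Var(Y)/t² = 83/2809 = 0.0295.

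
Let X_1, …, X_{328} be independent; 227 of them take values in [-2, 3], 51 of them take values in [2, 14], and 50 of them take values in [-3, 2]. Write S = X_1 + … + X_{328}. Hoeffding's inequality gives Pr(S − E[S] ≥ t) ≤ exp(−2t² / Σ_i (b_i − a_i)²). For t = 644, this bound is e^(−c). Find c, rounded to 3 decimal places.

58.131

Σ(b_i − a_i)² = 227·5² + 51·12² + 50·5² = 14269.
c = 2t² / 14269 = 2·644² / 14269 = 58.1311.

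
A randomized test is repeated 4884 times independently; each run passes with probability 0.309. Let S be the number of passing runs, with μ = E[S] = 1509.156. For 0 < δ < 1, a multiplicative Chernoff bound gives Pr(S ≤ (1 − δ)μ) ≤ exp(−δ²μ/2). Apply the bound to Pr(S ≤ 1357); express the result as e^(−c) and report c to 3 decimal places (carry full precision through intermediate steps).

7.670

Write 1357 = (1 − δ)μ, so δ = 1 − 1357/1509.156 = 0.1008219…
Then the exponent is δ²μ/2 = (μ − 1357)²/(2μ) = 7.670330.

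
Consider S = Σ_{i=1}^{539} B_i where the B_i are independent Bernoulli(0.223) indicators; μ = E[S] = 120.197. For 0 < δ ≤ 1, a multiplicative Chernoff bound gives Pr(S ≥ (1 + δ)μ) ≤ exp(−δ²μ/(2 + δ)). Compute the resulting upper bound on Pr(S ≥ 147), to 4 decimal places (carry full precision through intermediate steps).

0.0680

Write 147 = (1 + δ)μ, so δ = 147/120.197 − 1 = 0.2229923…
Then the exponent is δ²μ/(2 + δ) = (147 − μ)² / (μ·(2 + δ)) = 2.688656.
Bound = exp(−2.688656) = 0.06797.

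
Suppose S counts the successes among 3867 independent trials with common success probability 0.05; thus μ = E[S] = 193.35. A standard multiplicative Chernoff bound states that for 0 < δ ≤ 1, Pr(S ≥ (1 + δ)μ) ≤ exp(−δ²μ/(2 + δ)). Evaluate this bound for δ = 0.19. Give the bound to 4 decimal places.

Exponent = δ²μ/(2 + δ) = 0.19²·193.35/2.19 = 3.1872.
Bound = exp(−3.1872) = 0.04129.

0.0413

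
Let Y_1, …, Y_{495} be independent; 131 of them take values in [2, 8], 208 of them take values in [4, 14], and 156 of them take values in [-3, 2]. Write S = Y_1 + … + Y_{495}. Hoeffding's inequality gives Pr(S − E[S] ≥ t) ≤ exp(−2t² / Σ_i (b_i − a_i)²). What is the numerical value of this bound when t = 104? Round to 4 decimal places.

0.4793

Σ(b_i − a_i)² = 131·6² + 208·10² + 156·5² = 29416.
Exponent = 2·104² / 29416 = 0.73538.
Bound = exp(−0.73538) = 0.47932.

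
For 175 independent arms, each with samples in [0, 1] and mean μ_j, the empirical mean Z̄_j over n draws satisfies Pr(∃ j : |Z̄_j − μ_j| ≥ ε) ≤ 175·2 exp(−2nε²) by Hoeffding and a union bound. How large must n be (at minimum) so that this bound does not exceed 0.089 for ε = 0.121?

283

Need 2·175·exp(−2nε²) ≤ 0.089, i.e. exp(−2nε²) ≤ 0.089/350.
So 2nε² ≥ ln(350/0.089) = 8.277052.
Hence n ≥ 8.277052/(2·0.121²) = 282.667.
The smallest integer n is 283.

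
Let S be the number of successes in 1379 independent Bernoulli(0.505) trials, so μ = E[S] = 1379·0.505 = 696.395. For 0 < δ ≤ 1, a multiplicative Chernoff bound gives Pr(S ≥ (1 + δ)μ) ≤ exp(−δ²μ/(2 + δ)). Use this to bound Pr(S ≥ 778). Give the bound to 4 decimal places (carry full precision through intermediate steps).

0.0109

Write 778 = (1 + δ)μ, so δ = 778/696.395 − 1 = 0.1171821…
Then the exponent is δ²μ/(2 + δ) = (778 − μ)² / (μ·(2 + δ)) = 4.516684.
Bound = exp(−4.516684) = 0.01093.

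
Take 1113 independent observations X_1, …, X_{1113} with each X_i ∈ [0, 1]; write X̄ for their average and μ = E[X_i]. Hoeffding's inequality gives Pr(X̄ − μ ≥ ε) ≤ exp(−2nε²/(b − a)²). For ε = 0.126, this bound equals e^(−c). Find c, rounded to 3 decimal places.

35.340

c = 2nε²/(b − a)² = 2·1113·0.126² / 1² = 35.3400.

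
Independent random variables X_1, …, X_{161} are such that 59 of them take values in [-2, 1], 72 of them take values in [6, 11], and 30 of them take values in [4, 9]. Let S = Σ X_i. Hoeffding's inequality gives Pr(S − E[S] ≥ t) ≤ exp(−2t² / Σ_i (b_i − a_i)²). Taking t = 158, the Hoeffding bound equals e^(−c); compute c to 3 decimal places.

16.205

Σ(b_i − a_i)² = 59·3² + 72·5² + 30·5² = 3081.
c = 2t² / 3081 = 2·158² / 3081 = 16.2051.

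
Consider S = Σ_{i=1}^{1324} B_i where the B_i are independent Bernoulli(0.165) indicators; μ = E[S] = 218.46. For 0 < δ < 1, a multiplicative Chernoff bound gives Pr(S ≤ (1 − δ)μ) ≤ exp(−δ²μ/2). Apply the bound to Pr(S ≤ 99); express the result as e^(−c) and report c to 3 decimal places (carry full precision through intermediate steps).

Write 99 = (1 − δ)μ, so δ = 1 − 99/218.46 = 0.5468278…
Then the exponent is δ²μ/2 = (μ − 99)²/(2μ) = 32.662024.

32.662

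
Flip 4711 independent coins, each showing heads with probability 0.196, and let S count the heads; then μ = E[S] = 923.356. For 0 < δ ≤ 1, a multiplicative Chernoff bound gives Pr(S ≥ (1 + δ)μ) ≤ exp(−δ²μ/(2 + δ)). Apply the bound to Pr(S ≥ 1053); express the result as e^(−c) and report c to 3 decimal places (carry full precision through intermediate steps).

8.504

Write 1053 = (1 + δ)μ, so δ = 1053/923.356 − 1 = 0.1404052…
Then the exponent is δ²μ/(2 + δ) = (1053 − μ)² / (μ·(2 + δ)) = 8.504321.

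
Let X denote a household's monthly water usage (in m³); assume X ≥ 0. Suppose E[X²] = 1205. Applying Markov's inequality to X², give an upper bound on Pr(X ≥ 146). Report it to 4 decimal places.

0.0565

Since X ≥ 0, the event {X ≥ 146} is the same as {X² ≥ 21316}.
Markov's inequality applied to X² gives Pr(X² ≥ 21316) ≤ E[X²]/21316 = 1205/21316 = 0.0565.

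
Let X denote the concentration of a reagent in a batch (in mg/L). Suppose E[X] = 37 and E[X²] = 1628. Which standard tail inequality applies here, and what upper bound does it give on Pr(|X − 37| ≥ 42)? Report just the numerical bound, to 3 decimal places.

0.147

The first two moments determine the variance, so Chebyshev's inequality is the sharpest standard bound available.
Var(X) = E[X²] − (E[X])² = 1628 − 1369 = 259.
Chebyshev's inequality: Pr(|X − μ| ≥ t) ≤ Var(X)/t² = 259/1764 = 0.1468.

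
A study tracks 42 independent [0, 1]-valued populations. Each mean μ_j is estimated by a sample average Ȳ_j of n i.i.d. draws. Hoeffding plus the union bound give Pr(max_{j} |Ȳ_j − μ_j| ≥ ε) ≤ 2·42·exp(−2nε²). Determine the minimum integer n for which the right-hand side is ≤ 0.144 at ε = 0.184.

95

Need 2·42·exp(−2nε²) ≤ 0.144, i.e. exp(−2nε²) ≤ 0.144/84.
So 2nε² ≥ ln(84/0.144) = 6.368759.
Hence n ≥ 6.368759/(2·0.184²) = 94.057.
The smallest integer n is 95.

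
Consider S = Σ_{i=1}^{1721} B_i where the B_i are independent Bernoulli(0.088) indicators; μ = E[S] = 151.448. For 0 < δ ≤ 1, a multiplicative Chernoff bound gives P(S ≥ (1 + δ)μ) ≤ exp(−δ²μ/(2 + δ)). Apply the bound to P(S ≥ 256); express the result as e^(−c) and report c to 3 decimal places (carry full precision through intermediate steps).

Write 256 = (1 + δ)μ, so δ = 256/151.448 − 1 = 0.6903492…
Then the exponent is δ²μ/(2 + δ) = (256 − μ)² / (μ·(2 + δ)) = 26.828260.

26.828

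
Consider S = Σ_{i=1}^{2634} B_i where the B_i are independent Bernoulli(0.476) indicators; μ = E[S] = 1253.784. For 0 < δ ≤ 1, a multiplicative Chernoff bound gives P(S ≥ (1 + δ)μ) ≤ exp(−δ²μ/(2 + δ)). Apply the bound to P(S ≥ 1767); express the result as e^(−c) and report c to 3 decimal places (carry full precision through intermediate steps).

87.193

Write 1767 = (1 + δ)μ, so δ = 1767/1253.784 − 1 = 0.4093337…
Then the exponent is δ²μ/(2 + δ) = (1767 − μ)² / (μ·(2 + δ)) = 87.192816.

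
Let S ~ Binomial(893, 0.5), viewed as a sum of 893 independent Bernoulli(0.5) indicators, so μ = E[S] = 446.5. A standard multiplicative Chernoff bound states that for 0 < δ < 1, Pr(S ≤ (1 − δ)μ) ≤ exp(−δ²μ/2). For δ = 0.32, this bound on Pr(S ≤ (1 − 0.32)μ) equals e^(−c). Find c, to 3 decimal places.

c = δ²μ/2 = 0.32²·446.5/2 = 22.8608.

22.861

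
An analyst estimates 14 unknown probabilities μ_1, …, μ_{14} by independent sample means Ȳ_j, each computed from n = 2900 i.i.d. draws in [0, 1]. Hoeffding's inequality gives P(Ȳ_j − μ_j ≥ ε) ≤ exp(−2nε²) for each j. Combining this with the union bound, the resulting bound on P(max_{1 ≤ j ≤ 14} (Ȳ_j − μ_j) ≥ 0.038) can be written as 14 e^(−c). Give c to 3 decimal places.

Union bound over the 14 events: P(max_{1 ≤ j ≤ 14} (Ȳ_j − μ_j) ≥ 0.038) ≤ 14·exp(−2nε²) = 14 exp(−2·2900·0.038²).
So c = 2·2900·0.038² = 8.3752.

8.375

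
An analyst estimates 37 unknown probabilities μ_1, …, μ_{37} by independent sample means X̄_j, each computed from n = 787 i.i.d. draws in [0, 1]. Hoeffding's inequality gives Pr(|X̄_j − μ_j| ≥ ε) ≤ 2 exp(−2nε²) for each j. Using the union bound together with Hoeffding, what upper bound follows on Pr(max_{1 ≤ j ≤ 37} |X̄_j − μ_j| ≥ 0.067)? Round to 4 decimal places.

Per-experiment Hoeffding bound: 2·exp(−2·787·0.067²) = 2·exp(−7.06569) = 0.0017078.
Union bound over 37 events: 37·0.0017078 = 0.06319.

0.0632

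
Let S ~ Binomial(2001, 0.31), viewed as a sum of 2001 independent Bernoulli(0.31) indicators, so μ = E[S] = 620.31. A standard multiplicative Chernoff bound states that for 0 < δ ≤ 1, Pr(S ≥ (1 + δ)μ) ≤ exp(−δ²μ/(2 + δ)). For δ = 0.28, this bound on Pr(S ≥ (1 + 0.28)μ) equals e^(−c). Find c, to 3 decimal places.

21.330

c = δ²μ/(2 + δ) = 0.28²·620.31/(2 + 0.28) = 21.3300.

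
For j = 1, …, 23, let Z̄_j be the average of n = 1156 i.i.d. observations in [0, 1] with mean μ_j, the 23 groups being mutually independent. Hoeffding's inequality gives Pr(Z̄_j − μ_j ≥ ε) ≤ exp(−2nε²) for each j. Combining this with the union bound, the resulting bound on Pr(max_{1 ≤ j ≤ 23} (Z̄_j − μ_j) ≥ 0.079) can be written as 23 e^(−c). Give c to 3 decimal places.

Union bound over the 23 events: Pr(max_{1 ≤ j ≤ 23} (Z̄_j − μ_j) ≥ 0.079) ≤ 23·exp(−2nε²) = 23 exp(−2·1156·0.079²).
So c = 2·1156·0.079² = 14.4292.

14.429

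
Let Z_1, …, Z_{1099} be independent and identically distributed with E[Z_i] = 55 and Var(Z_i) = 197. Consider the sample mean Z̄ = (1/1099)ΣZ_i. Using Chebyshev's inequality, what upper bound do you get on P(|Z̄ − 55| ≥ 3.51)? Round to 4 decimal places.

Var(Z̄) = Var(Z_i)/n = 197/1099 = 0.17925.
Chebyshev: P(|Z̄ − 55| ≥ 3.51) ≤ Var(Z̄)/(3.51)² = 197/(1099·3.51²) = 0.0145.

0.0145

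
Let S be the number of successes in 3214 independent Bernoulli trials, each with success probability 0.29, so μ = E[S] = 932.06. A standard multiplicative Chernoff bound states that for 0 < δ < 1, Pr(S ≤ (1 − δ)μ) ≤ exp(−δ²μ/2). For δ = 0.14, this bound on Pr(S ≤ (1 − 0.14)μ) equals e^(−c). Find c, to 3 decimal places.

9.134

c = δ²μ/2 = 0.14²·932.06/2 = 9.1342.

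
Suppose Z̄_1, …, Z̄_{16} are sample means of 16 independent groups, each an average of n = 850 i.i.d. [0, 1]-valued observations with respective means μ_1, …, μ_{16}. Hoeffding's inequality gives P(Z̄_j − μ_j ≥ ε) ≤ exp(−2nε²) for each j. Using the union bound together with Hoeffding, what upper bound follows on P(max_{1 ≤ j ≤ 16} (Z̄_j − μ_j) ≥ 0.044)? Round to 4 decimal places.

Per-experiment Hoeffding bound: exp(−2·850·0.044²) = exp(−3.29120) = 0.037209.
Union bound over 16 events: 16·0.037209 = 0.59535.

0.5953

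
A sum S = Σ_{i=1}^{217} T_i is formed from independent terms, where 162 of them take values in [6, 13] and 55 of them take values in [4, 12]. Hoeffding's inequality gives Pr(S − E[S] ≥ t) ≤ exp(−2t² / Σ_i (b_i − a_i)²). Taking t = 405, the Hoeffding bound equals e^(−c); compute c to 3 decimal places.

28.631

Σ(b_i − a_i)² = 162·7² + 55·8² = 11458.
c = 2t² / 11458 = 2·405² / 11458 = 28.6307.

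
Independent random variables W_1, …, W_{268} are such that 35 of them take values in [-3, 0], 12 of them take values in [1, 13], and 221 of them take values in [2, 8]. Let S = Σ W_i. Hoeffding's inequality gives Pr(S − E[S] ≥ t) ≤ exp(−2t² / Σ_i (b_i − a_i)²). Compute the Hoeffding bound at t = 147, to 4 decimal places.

0.0133

Σ(b_i − a_i)² = 35·3² + 12·12² + 221·6² = 9999.
Exponent = 2·147² / 9999 = 4.32223.
Bound = exp(−4.32223) = 0.01327.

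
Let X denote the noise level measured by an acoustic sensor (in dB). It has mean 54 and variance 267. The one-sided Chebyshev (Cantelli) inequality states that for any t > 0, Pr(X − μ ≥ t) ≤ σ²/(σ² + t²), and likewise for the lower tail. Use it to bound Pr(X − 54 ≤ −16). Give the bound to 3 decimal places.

0.511

Here σ² = 267 and t = 16, so σ² + t² = 523.
Cantelli's bound: 267/523 = 0.5105.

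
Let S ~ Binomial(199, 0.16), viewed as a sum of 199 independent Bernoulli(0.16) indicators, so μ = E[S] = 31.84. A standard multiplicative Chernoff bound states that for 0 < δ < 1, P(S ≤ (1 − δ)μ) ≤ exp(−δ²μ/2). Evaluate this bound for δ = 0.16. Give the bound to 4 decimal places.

0.6653

Exponent = δ²μ/2 = 0.16²·31.84/2 = 0.4076.
Bound = exp(−0.4076) = 0.66528.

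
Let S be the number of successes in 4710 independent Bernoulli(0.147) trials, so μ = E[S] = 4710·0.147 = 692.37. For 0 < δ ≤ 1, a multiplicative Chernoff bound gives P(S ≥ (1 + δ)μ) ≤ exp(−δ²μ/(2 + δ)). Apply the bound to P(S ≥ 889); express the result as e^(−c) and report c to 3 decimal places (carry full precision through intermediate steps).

24.449

Write 889 = (1 + δ)μ, so δ = 889/692.37 − 1 = 0.2839956…
Then the exponent is δ²μ/(2 + δ) = (889 − μ)² / (μ·(2 + δ)) = 24.449279.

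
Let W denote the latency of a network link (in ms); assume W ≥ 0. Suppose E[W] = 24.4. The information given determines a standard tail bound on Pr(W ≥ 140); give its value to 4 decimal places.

Only the mean of a non-negative variable is known, so Markov's inequality is the applicable tail bound.
Markov's inequality: for a non-negative random variable, Pr(W ≥ a) ≤ E[W]/a.
Here E[W] = 24.4 and a = 140, so the bound is 24.4/140 = 0.1743.

0.1743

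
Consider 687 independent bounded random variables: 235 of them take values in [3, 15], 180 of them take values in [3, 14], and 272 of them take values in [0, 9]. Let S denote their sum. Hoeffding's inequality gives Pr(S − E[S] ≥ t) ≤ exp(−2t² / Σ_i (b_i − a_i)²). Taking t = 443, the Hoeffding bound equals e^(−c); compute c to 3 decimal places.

Σ(b_i − a_i)² = 235·12² + 180·11² + 272·9² = 77652.
c = 2t² / 77652 = 2·443² / 77652 = 5.0546.

5.055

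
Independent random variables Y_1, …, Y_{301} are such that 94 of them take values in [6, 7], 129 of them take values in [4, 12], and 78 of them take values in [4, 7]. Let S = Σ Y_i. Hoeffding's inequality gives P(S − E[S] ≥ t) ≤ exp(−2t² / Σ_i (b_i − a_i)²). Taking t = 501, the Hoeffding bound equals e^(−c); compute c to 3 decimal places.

Σ(b_i − a_i)² = 94·1² + 129·8² + 78·3² = 9052.
c = 2t² / 9052 = 2·501² / 9052 = 55.4576.

55.458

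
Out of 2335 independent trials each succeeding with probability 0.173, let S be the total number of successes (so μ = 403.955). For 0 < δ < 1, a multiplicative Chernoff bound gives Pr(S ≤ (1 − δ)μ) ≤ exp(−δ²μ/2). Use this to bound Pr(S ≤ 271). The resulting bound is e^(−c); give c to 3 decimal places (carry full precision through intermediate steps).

21.880

Write 271 = (1 − δ)μ, so δ = 1 − 271/403.955 = 0.3291332…
Then the exponent is δ²μ/2 = (μ − 271)²/(2μ) = 21.879952.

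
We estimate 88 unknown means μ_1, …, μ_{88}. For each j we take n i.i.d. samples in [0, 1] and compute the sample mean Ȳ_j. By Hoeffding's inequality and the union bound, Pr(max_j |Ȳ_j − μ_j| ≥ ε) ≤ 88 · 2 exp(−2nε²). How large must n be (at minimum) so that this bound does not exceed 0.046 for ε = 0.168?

Need 2·88·exp(−2nε²) ≤ 0.046, i.e. exp(−2nε²) ≤ 0.046/176.
So 2nε² ≥ ln(176/0.046) = 8.249598.
Hence n ≥ 8.249598/(2·0.168²) = 146.145.
The smallest integer n is 147.

147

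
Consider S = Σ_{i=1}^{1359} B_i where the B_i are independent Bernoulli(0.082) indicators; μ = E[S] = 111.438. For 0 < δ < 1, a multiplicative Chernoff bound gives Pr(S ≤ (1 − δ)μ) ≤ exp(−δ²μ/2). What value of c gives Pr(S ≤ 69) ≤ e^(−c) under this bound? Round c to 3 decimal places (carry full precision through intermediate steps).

Write 69 = (1 − δ)μ, so δ = 1 − 69/111.438 = 0.3808216…
Then the exponent is δ²μ/2 = (μ − 69)²/(2μ) = 8.080654.

8.081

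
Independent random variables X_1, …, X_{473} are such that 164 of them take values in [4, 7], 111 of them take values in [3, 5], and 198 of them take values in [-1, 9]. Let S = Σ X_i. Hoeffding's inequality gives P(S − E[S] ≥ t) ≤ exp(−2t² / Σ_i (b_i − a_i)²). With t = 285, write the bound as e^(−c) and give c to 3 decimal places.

7.479

Σ(b_i − a_i)² = 164·3² + 111·2² + 198·10² = 21720.
c = 2t² / 21720 = 2·285² / 21720 = 7.4793.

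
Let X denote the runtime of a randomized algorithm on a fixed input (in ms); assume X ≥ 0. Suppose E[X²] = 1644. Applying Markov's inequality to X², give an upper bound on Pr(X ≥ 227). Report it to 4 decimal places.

Since X ≥ 0, the event {X ≥ 227} is the same as {X² ≥ 51529}.
Markov's inequality applied to X² gives Pr(X² ≥ 51529) ≤ E[X²]/51529 = 1644/51529 = 0.0319.

0.0319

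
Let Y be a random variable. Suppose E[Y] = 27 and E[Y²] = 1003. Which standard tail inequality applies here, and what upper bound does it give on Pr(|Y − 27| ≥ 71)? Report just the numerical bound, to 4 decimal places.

0.0544

The first two moments determine the variance, so Chebyshev's inequality is the sharpest standard bound available.
Var(Y) = E[Y²] − (E[Y])² = 1003 − 729 = 274.
Chebyshev's inequality: Pr(|Y − μ| ≥ t) ≤ Var(Y)/t² = 274/5041 = 0.0544.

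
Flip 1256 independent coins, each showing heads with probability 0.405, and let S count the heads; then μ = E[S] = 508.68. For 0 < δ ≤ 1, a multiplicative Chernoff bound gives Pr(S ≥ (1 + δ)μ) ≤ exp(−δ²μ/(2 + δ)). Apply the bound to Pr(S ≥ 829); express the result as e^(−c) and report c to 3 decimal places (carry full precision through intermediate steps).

Write 829 = (1 + δ)μ, so δ = 829/508.68 − 1 = 0.6297083…
Then the exponent is δ²μ/(2 + δ) = (829 − μ)² / (μ·(2 + δ)) = 76.703623.

76.704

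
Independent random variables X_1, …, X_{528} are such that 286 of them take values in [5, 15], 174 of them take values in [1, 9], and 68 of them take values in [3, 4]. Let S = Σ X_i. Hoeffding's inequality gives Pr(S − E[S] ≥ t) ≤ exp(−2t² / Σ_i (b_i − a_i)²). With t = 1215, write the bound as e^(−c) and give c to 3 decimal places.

74.175

Σ(b_i − a_i)² = 286·10² + 174·8² + 68·1² = 39804.
c = 2t² / 39804 = 2·1215² / 39804 = 74.1747.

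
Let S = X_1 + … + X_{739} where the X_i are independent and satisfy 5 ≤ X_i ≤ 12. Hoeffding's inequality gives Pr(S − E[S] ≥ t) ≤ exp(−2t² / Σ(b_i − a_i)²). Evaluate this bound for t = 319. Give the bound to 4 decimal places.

Σ(b_i − a_i)² = 739·(7)² = 36211.
Exponent = 2·319²/36211 = 5.6204.
Bound = exp(−5.6204) = 0.00362.

0.0036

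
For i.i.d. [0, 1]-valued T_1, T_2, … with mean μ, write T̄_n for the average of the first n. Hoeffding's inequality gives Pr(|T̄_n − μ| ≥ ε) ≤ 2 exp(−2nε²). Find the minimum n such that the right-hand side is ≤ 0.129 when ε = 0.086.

186

Require 2·exp(−2nε²) ≤ 0.129, i.e. 2nε² ≥ ln(2/0.129) = 2.741090.
So n ≥ 2.741090 / (2·0.086²) = 185.309.
The smallest integer n is 186.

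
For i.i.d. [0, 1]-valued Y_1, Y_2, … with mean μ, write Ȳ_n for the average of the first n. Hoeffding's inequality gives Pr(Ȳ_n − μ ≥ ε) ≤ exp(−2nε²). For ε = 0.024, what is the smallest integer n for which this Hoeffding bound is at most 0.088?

Require exp(−2nε²) ≤ 0.088, i.e. 2nε² ≥ ln(1/0.088) = 2.430418.
So n ≥ 2.430418 / (2·0.024²) = 2109.738.
The smallest integer n is 2110.

2110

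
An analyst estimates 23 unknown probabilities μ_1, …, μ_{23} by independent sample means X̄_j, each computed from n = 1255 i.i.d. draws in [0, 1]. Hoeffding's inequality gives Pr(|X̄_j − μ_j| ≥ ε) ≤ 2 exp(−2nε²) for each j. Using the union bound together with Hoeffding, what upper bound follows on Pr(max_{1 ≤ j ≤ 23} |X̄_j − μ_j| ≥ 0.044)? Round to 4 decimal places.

0.3568

Per-experiment Hoeffding bound: 2·exp(−2·1255·0.044²) = 2·exp(−4.85936) = 0.015511.
Union bound over 23 events: 23·0.015511 = 0.35675.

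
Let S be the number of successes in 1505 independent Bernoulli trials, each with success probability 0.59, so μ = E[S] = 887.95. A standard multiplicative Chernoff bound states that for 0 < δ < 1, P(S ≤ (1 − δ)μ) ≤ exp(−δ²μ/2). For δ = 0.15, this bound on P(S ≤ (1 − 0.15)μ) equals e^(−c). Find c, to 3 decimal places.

9.989

c = δ²μ/2 = 0.15²·887.95/2 = 9.9894.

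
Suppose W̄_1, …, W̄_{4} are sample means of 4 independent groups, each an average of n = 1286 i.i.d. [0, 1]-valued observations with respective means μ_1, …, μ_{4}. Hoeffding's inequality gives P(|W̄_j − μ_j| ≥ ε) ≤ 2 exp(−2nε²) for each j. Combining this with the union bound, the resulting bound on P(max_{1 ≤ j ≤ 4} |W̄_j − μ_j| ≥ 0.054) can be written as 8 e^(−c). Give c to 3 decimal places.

7.500

Union bound over the 4 events: P(max_{1 ≤ j ≤ 4} |W̄_j − μ_j| ≥ 0.054) ≤ 4·2·exp(−2nε²) = 8 exp(−2·1286·0.054²).
So c = 2·1286·0.054² = 7.5000.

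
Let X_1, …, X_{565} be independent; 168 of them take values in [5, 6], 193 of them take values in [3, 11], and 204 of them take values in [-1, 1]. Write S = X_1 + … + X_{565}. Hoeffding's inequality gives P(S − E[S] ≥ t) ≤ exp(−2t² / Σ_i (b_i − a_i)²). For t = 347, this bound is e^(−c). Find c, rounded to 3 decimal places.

Σ(b_i − a_i)² = 168·1² + 193·8² + 204·2² = 13336.
c = 2t² / 13336 = 2·347² / 13336 = 18.0577.

18.058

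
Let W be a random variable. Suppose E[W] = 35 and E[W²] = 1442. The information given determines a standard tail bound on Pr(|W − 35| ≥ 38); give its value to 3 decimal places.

The first two moments determine the variance, so Chebyshev's inequality is the sharpest standard bound available.
Var(W) = E[W²] − (E[W])² = 1442 − 1225 = 217.
Chebyshev's inequality: Pr(|W − μ| ≥ t) ≤ Var(W)/t² = 217/1444 = 0.1503.

0.150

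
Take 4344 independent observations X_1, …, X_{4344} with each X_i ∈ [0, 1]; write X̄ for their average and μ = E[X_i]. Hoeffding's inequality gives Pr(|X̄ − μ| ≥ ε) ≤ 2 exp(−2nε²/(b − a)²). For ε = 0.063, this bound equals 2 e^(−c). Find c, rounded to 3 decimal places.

c = 2nε²/(b − a)² = 2·4344·0.063² / 1² = 34.4827.

34.483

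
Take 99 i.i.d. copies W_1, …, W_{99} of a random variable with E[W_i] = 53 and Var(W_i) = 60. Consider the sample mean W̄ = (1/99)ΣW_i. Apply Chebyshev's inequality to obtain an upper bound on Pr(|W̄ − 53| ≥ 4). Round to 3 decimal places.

Var(W̄) = Var(W_i)/n = 60/99 = 0.60606.
Chebyshev: Pr(|W̄ − 53| ≥ 4) ≤ Var(W̄)/(4)² = 60/(99·4²) = 0.0379.

0.038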